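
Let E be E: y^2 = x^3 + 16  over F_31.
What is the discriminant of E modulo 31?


4 a^3 + 27 b^2 = 4*0^3 + 27*16^2 = 0 + 6912 = 6912
Delta = -16 * (6912) = -110592
Delta mod 31 = 16

Delta = 16 (mod 31)


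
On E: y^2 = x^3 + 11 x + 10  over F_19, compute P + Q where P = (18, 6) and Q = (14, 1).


P != Q, so use the chord formula.
s = (y2 - y1) / (x2 - x1) = (14) / (15) mod 19 = 6
x3 = s^2 - x1 - x2 mod 19 = 6^2 - 18 - 14 = 4
y3 = s (x1 - x3) - y1 mod 19 = 6 * (18 - 4) - 6 = 2

P + Q = (4, 2)


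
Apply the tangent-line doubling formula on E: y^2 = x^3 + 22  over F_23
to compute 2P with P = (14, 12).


Doubling: s = (3 x1^2 + a) / (2 y1)
s = (3*14^2 + 0) / (2*12) mod 23 = 13
x3 = s^2 - 2 x1 mod 23 = 13^2 - 2*14 = 3
y3 = s (x1 - x3) - y1 mod 23 = 13 * (14 - 3) - 12 = 16

2P = (3, 16)


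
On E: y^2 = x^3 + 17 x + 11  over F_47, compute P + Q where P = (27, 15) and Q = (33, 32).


P != Q, so use the chord formula.
s = (y2 - y1) / (x2 - x1) = (17) / (6) mod 47 = 42
x3 = s^2 - x1 - x2 mod 47 = 42^2 - 27 - 33 = 12
y3 = s (x1 - x3) - y1 mod 47 = 42 * (27 - 12) - 15 = 4

P + Q = (12, 4)


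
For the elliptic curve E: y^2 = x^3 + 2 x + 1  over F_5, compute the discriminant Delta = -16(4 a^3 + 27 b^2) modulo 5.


4 a^3 + 27 b^2 = 4*2^3 + 27*1^2 = 32 + 27 = 59
Delta = -16 * (59) = -944
Delta mod 5 = 1

Delta = 1 (mod 5)


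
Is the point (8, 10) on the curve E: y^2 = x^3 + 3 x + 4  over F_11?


Check whether y^2 = x^3 + 3 x + 4 (mod 11) for (x, y) = (8, 10).
LHS: y^2 = 10^2 mod 11 = 1
RHS: x^3 + 3 x + 4 = 8^3 + 3*8 + 4 mod 11 = 1
LHS = RHS

Yes, on the curve


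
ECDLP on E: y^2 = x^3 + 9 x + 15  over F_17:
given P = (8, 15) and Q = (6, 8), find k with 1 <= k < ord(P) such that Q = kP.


Enumerate multiples of P until we hit Q = (6, 8):
  1P = (8, 15)
  2P = (9, 14)
  3P = (1, 12)
  4P = (12, 10)
  5P = (6, 8)
Match found at i = 5.

k = 5


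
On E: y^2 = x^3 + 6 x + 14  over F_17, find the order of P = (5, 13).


Compute successive multiples of P until we hit O:
  1P = (5, 13)
  2P = (3, 5)
  3P = (8, 9)
  4P = (2, 0)
  5P = (8, 8)
  6P = (3, 12)
  7P = (5, 4)
  8P = O

ord(P) = 8


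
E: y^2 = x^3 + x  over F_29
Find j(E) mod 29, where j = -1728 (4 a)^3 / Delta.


Delta = -16(4 a^3 + 27 b^2) mod 29 = 23
-1728 * (4 a)^3 = -1728 * (4*1)^3 mod 29 = 14
j = 14 * 23^(-1) mod 29 = 17

j = 17 (mod 29)


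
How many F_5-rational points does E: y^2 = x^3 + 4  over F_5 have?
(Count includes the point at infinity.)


For each x in F_5, count y with y^2 = x^3 + 0 x + 4 mod 5:
  x = 0: RHS = 4, y in [2, 3]  -> 2 point(s)
  x = 1: RHS = 0, y in [0]  -> 1 point(s)
  x = 3: RHS = 1, y in [1, 4]  -> 2 point(s)
Affine points: 5. Add the point at infinity: total = 6.

#E(F_5) = 6


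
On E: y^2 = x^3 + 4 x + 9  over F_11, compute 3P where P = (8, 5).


k = 3 = 11_2 (binary, LSB first: 11)
Double-and-add from P = (8, 5):
  bit 0 = 1: acc = O + (8, 5) = (8, 5)
  bit 1 = 1: acc = (8, 5) + (10, 2) = (9, 2)

3P = (9, 2)


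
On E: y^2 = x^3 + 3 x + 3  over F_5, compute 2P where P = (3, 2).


Doubling: s = (3 x1^2 + a) / (2 y1)
s = (3*3^2 + 3) / (2*2) mod 5 = 0
x3 = s^2 - 2 x1 mod 5 = 0^2 - 2*3 = 4
y3 = s (x1 - x3) - y1 mod 5 = 0 * (3 - 4) - 2 = 3

2P = (4, 3)


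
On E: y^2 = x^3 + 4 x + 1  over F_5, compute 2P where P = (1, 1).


Doubling: s = (3 x1^2 + a) / (2 y1)
s = (3*1^2 + 4) / (2*1) mod 5 = 1
x3 = s^2 - 2 x1 mod 5 = 1^2 - 2*1 = 4
y3 = s (x1 - x3) - y1 mod 5 = 1 * (1 - 4) - 1 = 1

2P = (4, 1)


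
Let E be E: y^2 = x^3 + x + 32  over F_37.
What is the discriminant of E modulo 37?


4 a^3 + 27 b^2 = 4*1^3 + 27*32^2 = 4 + 27648 = 27652
Delta = -16 * (27652) = -442432
Delta mod 37 = 14

Delta = 14 (mod 37)


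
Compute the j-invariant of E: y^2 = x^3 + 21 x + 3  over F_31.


Delta = -16(4 a^3 + 27 b^2) mod 31 = 3
-1728 * (4 a)^3 = -1728 * (4*21)^3 mod 31 = 27
j = 27 * 3^(-1) mod 31 = 9

j = 9 (mod 31)


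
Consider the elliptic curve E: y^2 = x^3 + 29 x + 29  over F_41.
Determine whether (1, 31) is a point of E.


Check whether y^2 = x^3 + 29 x + 29 (mod 41) for (x, y) = (1, 31).
LHS: y^2 = 31^2 mod 41 = 18
RHS: x^3 + 29 x + 29 = 1^3 + 29*1 + 29 mod 41 = 18
LHS = RHS

Yes, on the curve


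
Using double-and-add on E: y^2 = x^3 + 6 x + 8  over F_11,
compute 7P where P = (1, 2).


k = 7 = 111_2 (binary, LSB first: 111)
Double-and-add from P = (1, 2):
  bit 0 = 1: acc = O + (1, 2) = (1, 2)
  bit 1 = 1: acc = (1, 2) + (1, 9) = O
  bit 2 = 1: acc = O + (1, 2) = (1, 2)

7P = (1, 2)


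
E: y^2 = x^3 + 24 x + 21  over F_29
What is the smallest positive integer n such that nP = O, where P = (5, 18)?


Compute successive multiples of P until we hit O:
  1P = (5, 18)
  2P = (3, 2)
  3P = (27, 9)
  4P = (17, 8)
  5P = (23, 26)
  6P = (8, 0)
  7P = (23, 3)
  8P = (17, 21)
  ... (continuing to 12P)
  12P = O

ord(P) = 12


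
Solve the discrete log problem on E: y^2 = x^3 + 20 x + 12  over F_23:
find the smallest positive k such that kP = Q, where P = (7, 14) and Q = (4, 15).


Enumerate multiples of P until we hit Q = (4, 15):
  1P = (7, 14)
  2P = (4, 8)
  3P = (16, 14)
  4P = (0, 9)
  5P = (9, 1)
  6P = (9, 22)
  7P = (0, 14)
  8P = (16, 9)
  9P = (4, 15)
Match found at i = 9.

k = 9


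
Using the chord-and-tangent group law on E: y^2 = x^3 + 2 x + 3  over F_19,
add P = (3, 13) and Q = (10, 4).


P != Q, so use the chord formula.
s = (y2 - y1) / (x2 - x1) = (10) / (7) mod 19 = 15
x3 = s^2 - x1 - x2 mod 19 = 15^2 - 3 - 10 = 3
y3 = s (x1 - x3) - y1 mod 19 = 15 * (3 - 3) - 13 = 6

P + Q = (3, 6)


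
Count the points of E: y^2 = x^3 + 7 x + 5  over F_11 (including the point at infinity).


For each x in F_11, count y with y^2 = x^3 + 7 x + 5 mod 11:
  x = 0: RHS = 5, y in [4, 7]  -> 2 point(s)
  x = 2: RHS = 5, y in [4, 7]  -> 2 point(s)
  x = 3: RHS = 9, y in [3, 8]  -> 2 point(s)
  x = 4: RHS = 9, y in [3, 8]  -> 2 point(s)
  x = 5: RHS = 0, y in [0]  -> 1 point(s)
  x = 7: RHS = 1, y in [1, 10]  -> 2 point(s)
  x = 8: RHS = 1, y in [1, 10]  -> 2 point(s)
  x = 9: RHS = 5, y in [4, 7]  -> 2 point(s)
Affine points: 15. Add the point at infinity: total = 16.

#E(F_11) = 16


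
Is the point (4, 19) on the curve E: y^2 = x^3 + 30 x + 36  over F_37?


Check whether y^2 = x^3 + 30 x + 36 (mod 37) for (x, y) = (4, 19).
LHS: y^2 = 19^2 mod 37 = 28
RHS: x^3 + 30 x + 36 = 4^3 + 30*4 + 36 mod 37 = 35
LHS != RHS

No, not on the curve


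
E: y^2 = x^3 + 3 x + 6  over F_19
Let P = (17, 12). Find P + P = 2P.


Doubling: s = (3 x1^2 + a) / (2 y1)
s = (3*17^2 + 3) / (2*12) mod 19 = 3
x3 = s^2 - 2 x1 mod 19 = 3^2 - 2*17 = 13
y3 = s (x1 - x3) - y1 mod 19 = 3 * (17 - 13) - 12 = 0

2P = (13, 0)


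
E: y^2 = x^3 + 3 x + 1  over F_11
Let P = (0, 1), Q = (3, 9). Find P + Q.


P != Q, so use the chord formula.
s = (y2 - y1) / (x2 - x1) = (8) / (3) mod 11 = 10
x3 = s^2 - x1 - x2 mod 11 = 10^2 - 0 - 3 = 9
y3 = s (x1 - x3) - y1 mod 11 = 10 * (0 - 9) - 1 = 8

P + Q = (9, 8)


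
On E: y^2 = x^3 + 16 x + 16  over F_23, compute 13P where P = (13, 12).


k = 13 = 1101_2 (binary, LSB first: 1011)
Double-and-add from P = (13, 12):
  bit 0 = 1: acc = O + (13, 12) = (13, 12)
  bit 1 = 0: acc unchanged = (13, 12)
  bit 2 = 1: acc = (13, 12) + (6, 12) = (4, 11)
  bit 3 = 1: acc = (4, 11) + (0, 19) = (0, 4)

13P = (0, 4)


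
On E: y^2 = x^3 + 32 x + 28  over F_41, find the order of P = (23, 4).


Compute successive multiples of P until we hit O:
  1P = (23, 4)
  2P = (32, 35)
  3P = (9, 26)
  4P = (19, 19)
  5P = (31, 26)
  6P = (33, 30)
  7P = (18, 9)
  8P = (1, 15)
  ... (continuing to 36P)
  36P = O

ord(P) = 36


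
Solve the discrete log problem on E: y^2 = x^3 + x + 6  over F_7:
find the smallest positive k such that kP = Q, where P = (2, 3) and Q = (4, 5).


Enumerate multiples of P until we hit Q = (4, 5):
  1P = (2, 3)
  2P = (4, 2)
  3P = (3, 1)
  4P = (6, 5)
  5P = (1, 1)
  6P = (1, 6)
  7P = (6, 2)
  8P = (3, 6)
  9P = (4, 5)
Match found at i = 9.

k = 9


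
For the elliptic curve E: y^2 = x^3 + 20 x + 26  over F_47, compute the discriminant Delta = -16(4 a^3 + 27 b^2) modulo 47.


4 a^3 + 27 b^2 = 4*20^3 + 27*26^2 = 32000 + 18252 = 50252
Delta = -16 * (50252) = -804032
Delta mod 47 = 44

Delta = 44 (mod 47)


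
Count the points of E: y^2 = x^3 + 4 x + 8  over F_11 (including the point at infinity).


For each x in F_11, count y with y^2 = x^3 + 4 x + 8 mod 11:
  x = 3: RHS = 3, y in [5, 6]  -> 2 point(s)
  x = 4: RHS = 0, y in [0]  -> 1 point(s)
  x = 7: RHS = 5, y in [4, 7]  -> 2 point(s)
  x = 9: RHS = 3, y in [5, 6]  -> 2 point(s)
  x = 10: RHS = 3, y in [5, 6]  -> 2 point(s)
Affine points: 9. Add the point at infinity: total = 10.

#E(F_11) = 10


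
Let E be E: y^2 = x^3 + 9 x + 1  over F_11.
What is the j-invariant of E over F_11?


Delta = -16(4 a^3 + 27 b^2) mod 11 = 3
-1728 * (4 a)^3 = -1728 * (4*9)^3 mod 11 = 6
j = 6 * 3^(-1) mod 11 = 2

j = 2 (mod 11)


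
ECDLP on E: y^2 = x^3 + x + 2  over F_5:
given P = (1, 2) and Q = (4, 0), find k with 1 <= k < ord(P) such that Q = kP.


Enumerate multiples of P until we hit Q = (4, 0):
  1P = (1, 2)
  2P = (4, 0)
Match found at i = 2.

k = 2


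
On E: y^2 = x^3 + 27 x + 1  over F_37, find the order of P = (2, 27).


Compute successive multiples of P until we hit O:
  1P = (2, 27)
  2P = (6, 3)
  3P = (28, 18)
  4P = (4, 5)
  5P = (4, 32)
  6P = (28, 19)
  7P = (6, 34)
  8P = (2, 10)
  ... (continuing to 9P)
  9P = O

ord(P) = 9


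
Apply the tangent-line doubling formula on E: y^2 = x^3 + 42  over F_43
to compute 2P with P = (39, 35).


Doubling: s = (3 x1^2 + a) / (2 y1)
s = (3*39^2 + 0) / (2*35) mod 43 = 40
x3 = s^2 - 2 x1 mod 43 = 40^2 - 2*39 = 17
y3 = s (x1 - x3) - y1 mod 43 = 40 * (39 - 17) - 35 = 28

2P = (17, 28)


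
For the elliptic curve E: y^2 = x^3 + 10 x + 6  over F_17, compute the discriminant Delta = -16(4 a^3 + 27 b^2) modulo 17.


4 a^3 + 27 b^2 = 4*10^3 + 27*6^2 = 4000 + 972 = 4972
Delta = -16 * (4972) = -79552
Delta mod 17 = 8

Delta = 8 (mod 17)


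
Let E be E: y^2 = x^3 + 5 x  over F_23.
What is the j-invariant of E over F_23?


Delta = -16(4 a^3 + 27 b^2) mod 23 = 4
-1728 * (4 a)^3 = -1728 * (4*5)^3 mod 23 = 12
j = 12 * 4^(-1) mod 23 = 3

j = 3 (mod 23)


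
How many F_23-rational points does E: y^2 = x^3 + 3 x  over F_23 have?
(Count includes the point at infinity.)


For each x in F_23, count y with y^2 = x^3 + 3 x + 0 mod 23:
  x = 0: RHS = 0, y in [0]  -> 1 point(s)
  x = 1: RHS = 4, y in [2, 21]  -> 2 point(s)
  x = 3: RHS = 13, y in [6, 17]  -> 2 point(s)
  x = 5: RHS = 2, y in [5, 18]  -> 2 point(s)
  x = 6: RHS = 4, y in [2, 21]  -> 2 point(s)
  x = 10: RHS = 18, y in [8, 15]  -> 2 point(s)
  x = 12: RHS = 16, y in [4, 19]  -> 2 point(s)
  x = 14: RHS = 3, y in [7, 16]  -> 2 point(s)
  x = 15: RHS = 16, y in [4, 19]  -> 2 point(s)
  x = 16: RHS = 4, y in [2, 21]  -> 2 point(s)
  x = 19: RHS = 16, y in [4, 19]  -> 2 point(s)
  x = 21: RHS = 9, y in [3, 20]  -> 2 point(s)
Affine points: 23. Add the point at infinity: total = 24.

#E(F_23) = 24


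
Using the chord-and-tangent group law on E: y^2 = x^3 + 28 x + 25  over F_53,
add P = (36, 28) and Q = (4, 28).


P != Q, so use the chord formula.
s = (y2 - y1) / (x2 - x1) = (0) / (21) mod 53 = 0
x3 = s^2 - x1 - x2 mod 53 = 0^2 - 36 - 4 = 13
y3 = s (x1 - x3) - y1 mod 53 = 0 * (36 - 13) - 28 = 25

P + Q = (13, 25)


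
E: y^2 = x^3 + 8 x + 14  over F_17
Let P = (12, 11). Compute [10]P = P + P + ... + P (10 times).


k = 10 = 1010_2 (binary, LSB first: 0101)
Double-and-add from P = (12, 11):
  bit 0 = 0: acc unchanged = O
  bit 1 = 1: acc = O + (2, 2) = (2, 2)
  bit 2 = 0: acc unchanged = (2, 2)
  bit 3 = 1: acc = (2, 2) + (5, 3) = (12, 6)

10P = (12, 6)


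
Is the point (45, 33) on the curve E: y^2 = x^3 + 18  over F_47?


Check whether y^2 = x^3 + 0 x + 18 (mod 47) for (x, y) = (45, 33).
LHS: y^2 = 33^2 mod 47 = 8
RHS: x^3 + 0 x + 18 = 45^3 + 0*45 + 18 mod 47 = 10
LHS != RHS

No, not on the curve


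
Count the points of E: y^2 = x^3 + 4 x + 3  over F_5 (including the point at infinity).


For each x in F_5, count y with y^2 = x^3 + 4 x + 3 mod 5:
  x = 2: RHS = 4, y in [2, 3]  -> 2 point(s)
Affine points: 2. Add the point at infinity: total = 3.

#E(F_5) = 3


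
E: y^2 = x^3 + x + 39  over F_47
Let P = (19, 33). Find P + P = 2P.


Doubling: s = (3 x1^2 + a) / (2 y1)
s = (3*19^2 + 1) / (2*33) mod 47 = 15
x3 = s^2 - 2 x1 mod 47 = 15^2 - 2*19 = 46
y3 = s (x1 - x3) - y1 mod 47 = 15 * (19 - 46) - 33 = 32

2P = (46, 32)


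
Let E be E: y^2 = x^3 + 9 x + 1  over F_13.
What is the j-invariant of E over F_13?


Delta = -16(4 a^3 + 27 b^2) mod 13 = 11
-1728 * (4 a)^3 = -1728 * (4*9)^3 mod 13 = 12
j = 12 * 11^(-1) mod 13 = 7

j = 7 (mod 13)


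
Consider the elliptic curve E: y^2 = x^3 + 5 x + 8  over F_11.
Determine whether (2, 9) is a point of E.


Check whether y^2 = x^3 + 5 x + 8 (mod 11) for (x, y) = (2, 9).
LHS: y^2 = 9^2 mod 11 = 4
RHS: x^3 + 5 x + 8 = 2^3 + 5*2 + 8 mod 11 = 4
LHS = RHS

Yes, on the curve


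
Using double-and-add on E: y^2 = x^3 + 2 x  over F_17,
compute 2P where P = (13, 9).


k = 2 = 10_2 (binary, LSB first: 01)
Double-and-add from P = (13, 9):
  bit 0 = 0: acc unchanged = O
  bit 1 = 1: acc = O + (9, 4) = (9, 4)

2P = (9, 4)


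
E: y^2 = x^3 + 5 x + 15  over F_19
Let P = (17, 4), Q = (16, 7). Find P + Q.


P != Q, so use the chord formula.
s = (y2 - y1) / (x2 - x1) = (3) / (18) mod 19 = 16
x3 = s^2 - x1 - x2 mod 19 = 16^2 - 17 - 16 = 14
y3 = s (x1 - x3) - y1 mod 19 = 16 * (17 - 14) - 4 = 6

P + Q = (14, 6)


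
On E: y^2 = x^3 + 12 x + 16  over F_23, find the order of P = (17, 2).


Compute successive multiples of P until we hit O:
  1P = (17, 2)
  2P = (15, 12)
  3P = (16, 16)
  4P = (2, 18)
  5P = (8, 16)
  6P = (22, 16)
  7P = (13, 0)
  8P = (22, 7)
  ... (continuing to 14P)
  14P = O

ord(P) = 14


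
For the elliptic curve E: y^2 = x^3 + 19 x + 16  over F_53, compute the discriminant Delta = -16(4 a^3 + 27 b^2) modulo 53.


4 a^3 + 27 b^2 = 4*19^3 + 27*16^2 = 27436 + 6912 = 34348
Delta = -16 * (34348) = -549568
Delta mod 53 = 42

Delta = 42 (mod 53)


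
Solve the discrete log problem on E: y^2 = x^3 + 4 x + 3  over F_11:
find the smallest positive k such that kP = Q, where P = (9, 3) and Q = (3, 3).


Enumerate multiples of P until we hit Q = (3, 3):
  1P = (9, 3)
  2P = (5, 4)
  3P = (6, 10)
  4P = (10, 3)
  5P = (3, 8)
  6P = (0, 6)
  7P = (7, 0)
  8P = (0, 5)
  9P = (3, 3)
Match found at i = 9.

k = 9


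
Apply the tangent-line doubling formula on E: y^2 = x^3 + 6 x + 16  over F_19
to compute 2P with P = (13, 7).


Doubling: s = (3 x1^2 + a) / (2 y1)
s = (3*13^2 + 6) / (2*7) mod 19 = 0
x3 = s^2 - 2 x1 mod 19 = 0^2 - 2*13 = 12
y3 = s (x1 - x3) - y1 mod 19 = 0 * (13 - 12) - 7 = 12

2P = (12, 12)


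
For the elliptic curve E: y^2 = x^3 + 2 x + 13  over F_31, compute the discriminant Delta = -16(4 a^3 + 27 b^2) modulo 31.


4 a^3 + 27 b^2 = 4*2^3 + 27*13^2 = 32 + 4563 = 4595
Delta = -16 * (4595) = -73520
Delta mod 31 = 12

Delta = 12 (mod 31)


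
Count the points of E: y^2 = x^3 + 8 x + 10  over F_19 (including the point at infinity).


For each x in F_19, count y with y^2 = x^3 + 8 x + 10 mod 19:
  x = 1: RHS = 0, y in [0]  -> 1 point(s)
  x = 3: RHS = 4, y in [2, 17]  -> 2 point(s)
  x = 4: RHS = 11, y in [7, 12]  -> 2 point(s)
  x = 5: RHS = 4, y in [2, 17]  -> 2 point(s)
  x = 8: RHS = 16, y in [4, 15]  -> 2 point(s)
  x = 10: RHS = 7, y in [8, 11]  -> 2 point(s)
  x = 11: RHS = 4, y in [2, 17]  -> 2 point(s)
  x = 14: RHS = 16, y in [4, 15]  -> 2 point(s)
  x = 15: RHS = 9, y in [3, 16]  -> 2 point(s)
  x = 16: RHS = 16, y in [4, 15]  -> 2 point(s)
  x = 17: RHS = 5, y in [9, 10]  -> 2 point(s)
  x = 18: RHS = 1, y in [1, 18]  -> 2 point(s)
Affine points: 23. Add the point at infinity: total = 24.

#E(F_19) = 24


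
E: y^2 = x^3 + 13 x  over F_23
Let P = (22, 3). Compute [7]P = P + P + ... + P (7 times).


k = 7 = 111_2 (binary, LSB first: 111)
Double-and-add from P = (22, 3):
  bit 0 = 1: acc = O + (22, 3) = (22, 3)
  bit 1 = 1: acc = (22, 3) + (4, 22) = (5, 11)
  bit 2 = 1: acc = (5, 11) + (8, 8) = (11, 18)

7P = (11, 18)


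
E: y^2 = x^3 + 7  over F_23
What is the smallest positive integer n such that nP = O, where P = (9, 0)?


Compute successive multiples of P until we hit O:
  1P = (9, 0)
  2P = O

ord(P) = 2


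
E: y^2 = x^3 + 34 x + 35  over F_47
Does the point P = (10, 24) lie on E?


Check whether y^2 = x^3 + 34 x + 35 (mod 47) for (x, y) = (10, 24).
LHS: y^2 = 24^2 mod 47 = 12
RHS: x^3 + 34 x + 35 = 10^3 + 34*10 + 35 mod 47 = 12
LHS = RHS

Yes, on the curve


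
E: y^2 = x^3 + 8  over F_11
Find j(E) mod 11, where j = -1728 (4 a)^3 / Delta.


Delta = -16(4 a^3 + 27 b^2) mod 11 = 6
-1728 * (4 a)^3 = -1728 * (4*0)^3 mod 11 = 0
j = 0 * 6^(-1) mod 11 = 0

j = 0 (mod 11)


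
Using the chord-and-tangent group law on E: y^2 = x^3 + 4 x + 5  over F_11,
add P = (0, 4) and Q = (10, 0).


P != Q, so use the chord formula.
s = (y2 - y1) / (x2 - x1) = (7) / (10) mod 11 = 4
x3 = s^2 - x1 - x2 mod 11 = 4^2 - 0 - 10 = 6
y3 = s (x1 - x3) - y1 mod 11 = 4 * (0 - 6) - 4 = 5

P + Q = (6, 5)


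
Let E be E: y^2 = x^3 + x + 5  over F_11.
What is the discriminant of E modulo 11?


4 a^3 + 27 b^2 = 4*1^3 + 27*5^2 = 4 + 675 = 679
Delta = -16 * (679) = -10864
Delta mod 11 = 4

Delta = 4 (mod 11)


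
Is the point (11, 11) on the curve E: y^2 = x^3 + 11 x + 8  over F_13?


Check whether y^2 = x^3 + 11 x + 8 (mod 13) for (x, y) = (11, 11).
LHS: y^2 = 11^2 mod 13 = 4
RHS: x^3 + 11 x + 8 = 11^3 + 11*11 + 8 mod 13 = 4
LHS = RHS

Yes, on the curve


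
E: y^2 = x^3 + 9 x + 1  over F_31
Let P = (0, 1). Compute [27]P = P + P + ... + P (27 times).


k = 27 = 11011_2 (binary, LSB first: 11011)
Double-and-add from P = (0, 1):
  bit 0 = 1: acc = O + (0, 1) = (0, 1)
  bit 1 = 1: acc = (0, 1) + (28, 28) = (22, 11)
  bit 2 = 0: acc unchanged = (22, 11)
  bit 3 = 1: acc = (22, 11) + (9, 6) = (4, 15)
  bit 4 = 1: acc = (4, 15) + (20, 11) = (9, 25)

27P = (9, 25)


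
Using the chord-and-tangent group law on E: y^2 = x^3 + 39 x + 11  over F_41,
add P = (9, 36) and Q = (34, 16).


P != Q, so use the chord formula.
s = (y2 - y1) / (x2 - x1) = (21) / (25) mod 41 = 32
x3 = s^2 - x1 - x2 mod 41 = 32^2 - 9 - 34 = 38
y3 = s (x1 - x3) - y1 mod 41 = 32 * (9 - 38) - 36 = 20

P + Q = (38, 20)


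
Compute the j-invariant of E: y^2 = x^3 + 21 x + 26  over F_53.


Delta = -16(4 a^3 + 27 b^2) mod 53 = 46
-1728 * (4 a)^3 = -1728 * (4*21)^3 mod 53 = 52
j = 52 * 46^(-1) mod 53 = 38

j = 38 (mod 53)


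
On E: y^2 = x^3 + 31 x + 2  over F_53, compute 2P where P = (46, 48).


Doubling: s = (3 x1^2 + a) / (2 y1)
s = (3*46^2 + 31) / (2*48) mod 53 = 14
x3 = s^2 - 2 x1 mod 53 = 14^2 - 2*46 = 51
y3 = s (x1 - x3) - y1 mod 53 = 14 * (46 - 51) - 48 = 41

2P = (51, 41)


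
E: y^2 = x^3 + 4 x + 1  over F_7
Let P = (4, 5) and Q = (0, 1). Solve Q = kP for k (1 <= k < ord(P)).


Enumerate multiples of P until we hit Q = (0, 1):
  1P = (4, 5)
  2P = (0, 6)
  3P = (0, 1)
Match found at i = 3.

k = 3


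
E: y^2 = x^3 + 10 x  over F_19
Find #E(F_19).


For each x in F_19, count y with y^2 = x^3 + 10 x + 0 mod 19:
  x = 0: RHS = 0, y in [0]  -> 1 point(s)
  x = 1: RHS = 11, y in [7, 12]  -> 2 point(s)
  x = 2: RHS = 9, y in [3, 16]  -> 2 point(s)
  x = 3: RHS = 0, y in [0]  -> 1 point(s)
  x = 4: RHS = 9, y in [3, 16]  -> 2 point(s)
  x = 5: RHS = 4, y in [2, 17]  -> 2 point(s)
  x = 10: RHS = 17, y in [6, 13]  -> 2 point(s)
  x = 11: RHS = 16, y in [4, 15]  -> 2 point(s)
  x = 12: RHS = 5, y in [9, 10]  -> 2 point(s)
  x = 13: RHS = 9, y in [3, 16]  -> 2 point(s)
  x = 16: RHS = 0, y in [0]  -> 1 point(s)
Affine points: 19. Add the point at infinity: total = 20.

#E(F_19) = 20


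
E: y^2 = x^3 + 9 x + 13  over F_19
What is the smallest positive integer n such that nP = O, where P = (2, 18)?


Compute successive multiples of P until we hit O:
  1P = (2, 18)
  2P = (16, 15)
  3P = (12, 14)
  4P = (12, 5)
  5P = (16, 4)
  6P = (2, 1)
  7P = O

ord(P) = 7


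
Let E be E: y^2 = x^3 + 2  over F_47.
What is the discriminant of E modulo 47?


4 a^3 + 27 b^2 = 4*0^3 + 27*2^2 = 0 + 108 = 108
Delta = -16 * (108) = -1728
Delta mod 47 = 11

Delta = 11 (mod 47)


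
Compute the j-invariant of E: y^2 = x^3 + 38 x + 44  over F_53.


Delta = -16(4 a^3 + 27 b^2) mod 53 = 13
-1728 * (4 a)^3 = -1728 * (4*38)^3 mod 53 = 5
j = 5 * 13^(-1) mod 53 = 33

j = 33 (mod 53)


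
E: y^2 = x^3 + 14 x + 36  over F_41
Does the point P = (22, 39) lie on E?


Check whether y^2 = x^3 + 14 x + 36 (mod 41) for (x, y) = (22, 39).
LHS: y^2 = 39^2 mod 41 = 4
RHS: x^3 + 14 x + 36 = 22^3 + 14*22 + 36 mod 41 = 4
LHS = RHS

Yes, on the curve


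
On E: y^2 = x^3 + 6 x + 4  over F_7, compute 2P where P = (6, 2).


k = 2 = 10_2 (binary, LSB first: 01)
Double-and-add from P = (6, 2):
  bit 0 = 0: acc unchanged = O
  bit 1 = 1: acc = O + (4, 6) = (4, 6)

2P = (4, 6)


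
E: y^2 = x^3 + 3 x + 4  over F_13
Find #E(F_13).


For each x in F_13, count y with y^2 = x^3 + 3 x + 4 mod 13:
  x = 0: RHS = 4, y in [2, 11]  -> 2 point(s)
  x = 3: RHS = 1, y in [1, 12]  -> 2 point(s)
  x = 5: RHS = 1, y in [1, 12]  -> 2 point(s)
  x = 6: RHS = 4, y in [2, 11]  -> 2 point(s)
  x = 7: RHS = 4, y in [2, 11]  -> 2 point(s)
  x = 11: RHS = 3, y in [4, 9]  -> 2 point(s)
  x = 12: RHS = 0, y in [0]  -> 1 point(s)
Affine points: 13. Add the point at infinity: total = 14.

#E(F_13) = 14


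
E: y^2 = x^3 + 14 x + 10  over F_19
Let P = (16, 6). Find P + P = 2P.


Doubling: s = (3 x1^2 + a) / (2 y1)
s = (3*16^2 + 14) / (2*6) mod 19 = 5
x3 = s^2 - 2 x1 mod 19 = 5^2 - 2*16 = 12
y3 = s (x1 - x3) - y1 mod 19 = 5 * (16 - 12) - 6 = 14

2P = (12, 14)


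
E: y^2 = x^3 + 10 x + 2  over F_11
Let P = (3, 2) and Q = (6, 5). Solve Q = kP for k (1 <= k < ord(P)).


Enumerate multiples of P until we hit Q = (6, 5):
  1P = (3, 2)
  2P = (6, 6)
  3P = (5, 10)
  4P = (8, 0)
  5P = (5, 1)
  6P = (6, 5)
Match found at i = 6.

k = 6


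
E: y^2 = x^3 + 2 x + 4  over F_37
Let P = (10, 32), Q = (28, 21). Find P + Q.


P != Q, so use the chord formula.
s = (y2 - y1) / (x2 - x1) = (26) / (18) mod 37 = 22
x3 = s^2 - x1 - x2 mod 37 = 22^2 - 10 - 28 = 2
y3 = s (x1 - x3) - y1 mod 37 = 22 * (10 - 2) - 32 = 33

P + Q = (2, 33)


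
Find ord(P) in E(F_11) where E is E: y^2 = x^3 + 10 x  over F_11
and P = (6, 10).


Compute successive multiples of P until we hit O:
  1P = (6, 10)
  2P = (4, 4)
  3P = (10, 0)
  4P = (4, 7)
  5P = (6, 1)
  6P = O

ord(P) = 6


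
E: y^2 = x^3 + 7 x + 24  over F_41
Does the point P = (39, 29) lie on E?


Check whether y^2 = x^3 + 7 x + 24 (mod 41) for (x, y) = (39, 29).
LHS: y^2 = 29^2 mod 41 = 21
RHS: x^3 + 7 x + 24 = 39^3 + 7*39 + 24 mod 41 = 2
LHS != RHS

No, not on the curve


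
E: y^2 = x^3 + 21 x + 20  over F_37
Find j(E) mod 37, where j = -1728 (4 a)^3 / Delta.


Delta = -16(4 a^3 + 27 b^2) mod 37 = 26
-1728 * (4 a)^3 = -1728 * (4*21)^3 mod 37 = 11
j = 11 * 26^(-1) mod 37 = 36

j = 36 (mod 37)


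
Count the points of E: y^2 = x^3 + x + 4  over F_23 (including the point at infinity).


For each x in F_23, count y with y^2 = x^3 + 1 x + 4 mod 23:
  x = 0: RHS = 4, y in [2, 21]  -> 2 point(s)
  x = 1: RHS = 6, y in [11, 12]  -> 2 point(s)
  x = 4: RHS = 3, y in [7, 16]  -> 2 point(s)
  x = 7: RHS = 9, y in [3, 20]  -> 2 point(s)
  x = 8: RHS = 18, y in [8, 15]  -> 2 point(s)
  x = 9: RHS = 6, y in [11, 12]  -> 2 point(s)
  x = 10: RHS = 2, y in [5, 18]  -> 2 point(s)
  x = 11: RHS = 12, y in [9, 14]  -> 2 point(s)
  x = 13: RHS = 6, y in [11, 12]  -> 2 point(s)
  x = 14: RHS = 2, y in [5, 18]  -> 2 point(s)
  x = 15: RHS = 13, y in [6, 17]  -> 2 point(s)
  x = 17: RHS = 12, y in [9, 14]  -> 2 point(s)
  x = 18: RHS = 12, y in [9, 14]  -> 2 point(s)
  x = 22: RHS = 2, y in [5, 18]  -> 2 point(s)
Affine points: 28. Add the point at infinity: total = 29.

#E(F_23) = 29


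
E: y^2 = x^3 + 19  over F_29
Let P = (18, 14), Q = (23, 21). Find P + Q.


P != Q, so use the chord formula.
s = (y2 - y1) / (x2 - x1) = (7) / (5) mod 29 = 13
x3 = s^2 - x1 - x2 mod 29 = 13^2 - 18 - 23 = 12
y3 = s (x1 - x3) - y1 mod 29 = 13 * (18 - 12) - 14 = 6

P + Q = (12, 6)


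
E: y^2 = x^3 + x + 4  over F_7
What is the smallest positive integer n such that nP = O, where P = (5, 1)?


Compute successive multiples of P until we hit O:
  1P = (5, 1)
  2P = (6, 3)
  3P = (0, 2)
  4P = (4, 3)
  5P = (2, 0)
  6P = (4, 4)
  7P = (0, 5)
  8P = (6, 4)
  ... (continuing to 10P)
  10P = O

ord(P) = 10


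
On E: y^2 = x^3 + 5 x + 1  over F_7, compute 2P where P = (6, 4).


Doubling: s = (3 x1^2 + a) / (2 y1)
s = (3*6^2 + 5) / (2*4) mod 7 = 1
x3 = s^2 - 2 x1 mod 7 = 1^2 - 2*6 = 3
y3 = s (x1 - x3) - y1 mod 7 = 1 * (6 - 3) - 4 = 6

2P = (3, 6)


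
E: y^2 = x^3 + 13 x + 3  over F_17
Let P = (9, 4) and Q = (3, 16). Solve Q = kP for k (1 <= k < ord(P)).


Enumerate multiples of P until we hit Q = (3, 16):
  1P = (9, 4)
  2P = (3, 1)
  3P = (1, 0)
  4P = (3, 16)
Match found at i = 4.

k = 4


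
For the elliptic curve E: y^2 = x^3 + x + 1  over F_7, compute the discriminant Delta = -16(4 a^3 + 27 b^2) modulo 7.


4 a^3 + 27 b^2 = 4*1^3 + 27*1^2 = 4 + 27 = 31
Delta = -16 * (31) = -496
Delta mod 7 = 1

Delta = 1 (mod 7)


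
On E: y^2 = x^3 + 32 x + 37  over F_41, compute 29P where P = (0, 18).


k = 29 = 11101_2 (binary, LSB first: 10111)
Double-and-add from P = (0, 18):
  bit 0 = 1: acc = O + (0, 18) = (0, 18)
  bit 1 = 0: acc unchanged = (0, 18)
  bit 2 = 1: acc = (0, 18) + (38, 23) = (24, 22)
  bit 3 = 1: acc = (24, 22) + (37, 38) = (23, 36)
  bit 4 = 1: acc = (23, 36) + (40, 2) = (23, 5)

29P = (23, 5)


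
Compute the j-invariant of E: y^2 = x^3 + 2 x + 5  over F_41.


Delta = -16(4 a^3 + 27 b^2) mod 41 = 4
-1728 * (4 a)^3 = -1728 * (4*2)^3 mod 41 = 3
j = 3 * 4^(-1) mod 41 = 11

j = 11 (mod 41)


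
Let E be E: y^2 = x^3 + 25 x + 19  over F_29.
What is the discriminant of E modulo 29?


4 a^3 + 27 b^2 = 4*25^3 + 27*19^2 = 62500 + 9747 = 72247
Delta = -16 * (72247) = -1155952
Delta mod 29 = 17

Delta = 17 (mod 29)


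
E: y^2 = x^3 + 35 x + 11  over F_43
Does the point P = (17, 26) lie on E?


Check whether y^2 = x^3 + 35 x + 11 (mod 43) for (x, y) = (17, 26).
LHS: y^2 = 26^2 mod 43 = 31
RHS: x^3 + 35 x + 11 = 17^3 + 35*17 + 11 mod 43 = 15
LHS != RHS

No, not on the curve


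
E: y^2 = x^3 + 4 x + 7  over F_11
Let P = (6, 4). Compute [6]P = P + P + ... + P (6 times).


k = 6 = 110_2 (binary, LSB first: 011)
Double-and-add from P = (6, 4):
  bit 0 = 0: acc unchanged = O
  bit 1 = 1: acc = O + (8, 1) = (8, 1)
  bit 2 = 1: acc = (8, 1) + (7, 9) = (5, 8)

6P = (5, 8)


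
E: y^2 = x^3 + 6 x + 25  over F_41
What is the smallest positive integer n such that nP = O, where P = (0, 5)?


Compute successive multiples of P until we hit O:
  1P = (0, 5)
  2P = (2, 2)
  3P = (31, 21)
  4P = (6, 21)
  5P = (33, 30)
  6P = (12, 12)
  7P = (4, 20)
  8P = (28, 13)
  ... (continuing to 42P)
  42P = O

ord(P) = 42


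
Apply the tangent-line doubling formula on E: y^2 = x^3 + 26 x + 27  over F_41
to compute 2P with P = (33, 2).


Doubling: s = (3 x1^2 + a) / (2 y1)
s = (3*33^2 + 26) / (2*2) mod 41 = 34
x3 = s^2 - 2 x1 mod 41 = 34^2 - 2*33 = 24
y3 = s (x1 - x3) - y1 mod 41 = 34 * (33 - 24) - 2 = 17

2P = (24, 17)


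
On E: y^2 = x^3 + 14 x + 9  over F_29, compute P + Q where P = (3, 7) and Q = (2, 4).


P != Q, so use the chord formula.
s = (y2 - y1) / (x2 - x1) = (26) / (28) mod 29 = 3
x3 = s^2 - x1 - x2 mod 29 = 3^2 - 3 - 2 = 4
y3 = s (x1 - x3) - y1 mod 29 = 3 * (3 - 4) - 7 = 19

P + Q = (4, 19)


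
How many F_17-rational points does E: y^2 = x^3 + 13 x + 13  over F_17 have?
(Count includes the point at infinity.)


For each x in F_17, count y with y^2 = x^3 + 13 x + 13 mod 17:
  x = 0: RHS = 13, y in [8, 9]  -> 2 point(s)
  x = 2: RHS = 13, y in [8, 9]  -> 2 point(s)
  x = 5: RHS = 16, y in [4, 13]  -> 2 point(s)
  x = 6: RHS = 1, y in [1, 16]  -> 2 point(s)
  x = 8: RHS = 0, y in [0]  -> 1 point(s)
  x = 9: RHS = 9, y in [3, 14]  -> 2 point(s)
  x = 10: RHS = 4, y in [2, 15]  -> 2 point(s)
  x = 11: RHS = 8, y in [5, 12]  -> 2 point(s)
  x = 13: RHS = 16, y in [4, 13]  -> 2 point(s)
  x = 14: RHS = 15, y in [7, 10]  -> 2 point(s)
  x = 15: RHS = 13, y in [8, 9]  -> 2 point(s)
  x = 16: RHS = 16, y in [4, 13]  -> 2 point(s)
Affine points: 23. Add the point at infinity: total = 24.

#E(F_17) = 24


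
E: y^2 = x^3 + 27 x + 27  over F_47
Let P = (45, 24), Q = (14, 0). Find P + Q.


P != Q, so use the chord formula.
s = (y2 - y1) / (x2 - x1) = (23) / (16) mod 47 = 22
x3 = s^2 - x1 - x2 mod 47 = 22^2 - 45 - 14 = 2
y3 = s (x1 - x3) - y1 mod 47 = 22 * (45 - 2) - 24 = 29

P + Q = (2, 29)


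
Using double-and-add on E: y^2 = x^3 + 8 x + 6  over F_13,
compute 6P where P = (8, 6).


k = 6 = 110_2 (binary, LSB first: 011)
Double-and-add from P = (8, 6):
  bit 0 = 0: acc unchanged = O
  bit 1 = 1: acc = O + (9, 12) = (9, 12)
  bit 2 = 1: acc = (9, 12) + (12, 7) = (2, 11)

6P = (2, 11)


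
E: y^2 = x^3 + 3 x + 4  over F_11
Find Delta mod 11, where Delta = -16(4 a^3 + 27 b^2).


4 a^3 + 27 b^2 = 4*3^3 + 27*4^2 = 108 + 432 = 540
Delta = -16 * (540) = -8640
Delta mod 11 = 6

Delta = 6 (mod 11)


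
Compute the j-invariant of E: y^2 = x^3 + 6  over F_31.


Delta = -16(4 a^3 + 27 b^2) mod 31 = 10
-1728 * (4 a)^3 = -1728 * (4*0)^3 mod 31 = 0
j = 0 * 10^(-1) mod 31 = 0

j = 0 (mod 31)


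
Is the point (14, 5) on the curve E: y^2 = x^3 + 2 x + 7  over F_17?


Check whether y^2 = x^3 + 2 x + 7 (mod 17) for (x, y) = (14, 5).
LHS: y^2 = 5^2 mod 17 = 8
RHS: x^3 + 2 x + 7 = 14^3 + 2*14 + 7 mod 17 = 8
LHS = RHS

Yes, on the curve


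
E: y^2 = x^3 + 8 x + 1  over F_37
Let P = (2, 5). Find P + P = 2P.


Doubling: s = (3 x1^2 + a) / (2 y1)
s = (3*2^2 + 8) / (2*5) mod 37 = 2
x3 = s^2 - 2 x1 mod 37 = 2^2 - 2*2 = 0
y3 = s (x1 - x3) - y1 mod 37 = 2 * (2 - 0) - 5 = 36

2P = (0, 36)


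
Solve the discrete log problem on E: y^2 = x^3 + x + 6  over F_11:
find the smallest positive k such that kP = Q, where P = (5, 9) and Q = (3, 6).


Enumerate multiples of P until we hit Q = (3, 6):
  1P = (5, 9)
  2P = (10, 9)
  3P = (7, 2)
  4P = (3, 6)
Match found at i = 4.

k = 4


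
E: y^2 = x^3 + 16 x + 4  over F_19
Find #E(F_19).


For each x in F_19, count y with y^2 = x^3 + 16 x + 4 mod 19:
  x = 0: RHS = 4, y in [2, 17]  -> 2 point(s)
  x = 2: RHS = 6, y in [5, 14]  -> 2 point(s)
  x = 5: RHS = 0, y in [0]  -> 1 point(s)
  x = 8: RHS = 17, y in [6, 13]  -> 2 point(s)
  x = 10: RHS = 5, y in [9, 10]  -> 2 point(s)
  x = 12: RHS = 5, y in [9, 10]  -> 2 point(s)
  x = 15: RHS = 9, y in [3, 16]  -> 2 point(s)
  x = 16: RHS = 5, y in [9, 10]  -> 2 point(s)
  x = 18: RHS = 6, y in [5, 14]  -> 2 point(s)
Affine points: 17. Add the point at infinity: total = 18.

#E(F_19) = 18


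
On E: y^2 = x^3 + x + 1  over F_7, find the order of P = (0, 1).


Compute successive multiples of P until we hit O:
  1P = (0, 1)
  2P = (2, 5)
  3P = (2, 2)
  4P = (0, 6)
  5P = O

ord(P) = 5


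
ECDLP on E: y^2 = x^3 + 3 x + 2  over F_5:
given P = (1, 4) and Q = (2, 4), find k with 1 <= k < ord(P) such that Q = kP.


Enumerate multiples of P until we hit Q = (2, 4):
  1P = (1, 4)
  2P = (2, 4)
Match found at i = 2.

k = 2


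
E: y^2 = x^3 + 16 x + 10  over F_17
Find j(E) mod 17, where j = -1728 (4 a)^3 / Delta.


Delta = -16(4 a^3 + 27 b^2) mod 17 = 10
-1728 * (4 a)^3 = -1728 * (4*16)^3 mod 17 = 7
j = 7 * 10^(-1) mod 17 = 16

j = 16 (mod 17)


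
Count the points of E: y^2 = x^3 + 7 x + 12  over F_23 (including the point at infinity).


For each x in F_23, count y with y^2 = x^3 + 7 x + 12 mod 23:
  x = 0: RHS = 12, y in [9, 14]  -> 2 point(s)
  x = 4: RHS = 12, y in [9, 14]  -> 2 point(s)
  x = 7: RHS = 13, y in [6, 17]  -> 2 point(s)
  x = 10: RHS = 1, y in [1, 22]  -> 2 point(s)
  x = 13: RHS = 0, y in [0]  -> 1 point(s)
  x = 14: RHS = 2, y in [5, 18]  -> 2 point(s)
  x = 18: RHS = 13, y in [6, 17]  -> 2 point(s)
  x = 19: RHS = 12, y in [9, 14]  -> 2 point(s)
  x = 21: RHS = 13, y in [6, 17]  -> 2 point(s)
  x = 22: RHS = 4, y in [2, 21]  -> 2 point(s)
Affine points: 19. Add the point at infinity: total = 20.

#E(F_23) = 20


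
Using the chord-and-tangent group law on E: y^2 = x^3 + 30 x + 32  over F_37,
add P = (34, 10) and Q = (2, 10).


P != Q, so use the chord formula.
s = (y2 - y1) / (x2 - x1) = (0) / (5) mod 37 = 0
x3 = s^2 - x1 - x2 mod 37 = 0^2 - 34 - 2 = 1
y3 = s (x1 - x3) - y1 mod 37 = 0 * (34 - 1) - 10 = 27

P + Q = (1, 27)


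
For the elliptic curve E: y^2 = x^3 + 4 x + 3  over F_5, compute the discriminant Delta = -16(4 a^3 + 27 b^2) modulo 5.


4 a^3 + 27 b^2 = 4*4^3 + 27*3^2 = 256 + 243 = 499
Delta = -16 * (499) = -7984
Delta mod 5 = 1

Delta = 1 (mod 5)


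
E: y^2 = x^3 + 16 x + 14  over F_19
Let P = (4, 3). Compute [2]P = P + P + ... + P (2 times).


k = 2 = 10_2 (binary, LSB first: 01)
Double-and-add from P = (4, 3):
  bit 0 = 0: acc unchanged = O
  bit 1 = 1: acc = O + (15, 0) = (15, 0)

2P = (15, 0)


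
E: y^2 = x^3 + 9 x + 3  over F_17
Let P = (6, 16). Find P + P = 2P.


Doubling: s = (3 x1^2 + a) / (2 y1)
s = (3*6^2 + 9) / (2*16) mod 17 = 1
x3 = s^2 - 2 x1 mod 17 = 1^2 - 2*6 = 6
y3 = s (x1 - x3) - y1 mod 17 = 1 * (6 - 6) - 16 = 1

2P = (6, 1)


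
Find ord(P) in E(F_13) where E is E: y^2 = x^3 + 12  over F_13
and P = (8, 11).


Compute successive multiples of P until we hit O:
  1P = (8, 11)
  2P = (0, 8)
  3P = (9, 0)
  4P = (0, 5)
  5P = (8, 2)
  6P = O

ord(P) = 6


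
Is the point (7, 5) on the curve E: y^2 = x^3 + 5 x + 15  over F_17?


Check whether y^2 = x^3 + 5 x + 15 (mod 17) for (x, y) = (7, 5).
LHS: y^2 = 5^2 mod 17 = 8
RHS: x^3 + 5 x + 15 = 7^3 + 5*7 + 15 mod 17 = 2
LHS != RHS

No, not on the curve


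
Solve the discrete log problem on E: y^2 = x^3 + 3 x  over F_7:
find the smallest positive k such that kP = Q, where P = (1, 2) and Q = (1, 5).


Enumerate multiples of P until we hit Q = (1, 5):
  1P = (1, 2)
  2P = (2, 0)
  3P = (1, 5)
Match found at i = 3.

k = 3


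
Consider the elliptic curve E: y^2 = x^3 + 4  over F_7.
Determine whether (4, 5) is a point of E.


Check whether y^2 = x^3 + 0 x + 4 (mod 7) for (x, y) = (4, 5).
LHS: y^2 = 5^2 mod 7 = 4
RHS: x^3 + 0 x + 4 = 4^3 + 0*4 + 4 mod 7 = 5
LHS != RHS

No, not on the curve


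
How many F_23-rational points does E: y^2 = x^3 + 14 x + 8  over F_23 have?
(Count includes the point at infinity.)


For each x in F_23, count y with y^2 = x^3 + 14 x + 8 mod 23:
  x = 0: RHS = 8, y in [10, 13]  -> 2 point(s)
  x = 1: RHS = 0, y in [0]  -> 1 point(s)
  x = 3: RHS = 8, y in [10, 13]  -> 2 point(s)
  x = 4: RHS = 13, y in [6, 17]  -> 2 point(s)
  x = 6: RHS = 9, y in [3, 20]  -> 2 point(s)
  x = 7: RHS = 12, y in [9, 14]  -> 2 point(s)
  x = 9: RHS = 12, y in [9, 14]  -> 2 point(s)
  x = 12: RHS = 18, y in [8, 15]  -> 2 point(s)
  x = 13: RHS = 18, y in [8, 15]  -> 2 point(s)
  x = 14: RHS = 4, y in [2, 21]  -> 2 point(s)
  x = 16: RHS = 4, y in [2, 21]  -> 2 point(s)
  x = 19: RHS = 3, y in [7, 16]  -> 2 point(s)
  x = 20: RHS = 8, y in [10, 13]  -> 2 point(s)
  x = 21: RHS = 18, y in [8, 15]  -> 2 point(s)
  x = 22: RHS = 16, y in [4, 19]  -> 2 point(s)
Affine points: 29. Add the point at infinity: total = 30.

#E(F_23) = 30


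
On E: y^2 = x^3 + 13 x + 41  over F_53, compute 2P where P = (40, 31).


Doubling: s = (3 x1^2 + a) / (2 y1)
s = (3*40^2 + 13) / (2*31) mod 53 = 46
x3 = s^2 - 2 x1 mod 53 = 46^2 - 2*40 = 22
y3 = s (x1 - x3) - y1 mod 53 = 46 * (40 - 22) - 31 = 2

2P = (22, 2)


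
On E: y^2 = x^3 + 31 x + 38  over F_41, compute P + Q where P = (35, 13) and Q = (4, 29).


P != Q, so use the chord formula.
s = (y2 - y1) / (x2 - x1) = (16) / (10) mod 41 = 18
x3 = s^2 - x1 - x2 mod 41 = 18^2 - 35 - 4 = 39
y3 = s (x1 - x3) - y1 mod 41 = 18 * (35 - 39) - 13 = 38

P + Q = (39, 38)


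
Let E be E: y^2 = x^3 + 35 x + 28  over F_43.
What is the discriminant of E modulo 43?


4 a^3 + 27 b^2 = 4*35^3 + 27*28^2 = 171500 + 21168 = 192668
Delta = -16 * (192668) = -3082688
Delta mod 43 = 25

Delta = 25 (mod 43)


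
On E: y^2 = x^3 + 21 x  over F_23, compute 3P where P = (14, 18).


k = 3 = 11_2 (binary, LSB first: 11)
Double-and-add from P = (14, 18):
  bit 0 = 1: acc = O + (14, 18) = (14, 18)
  bit 1 = 1: acc = (14, 18) + (13, 20) = (0, 0)

3P = (0, 0)


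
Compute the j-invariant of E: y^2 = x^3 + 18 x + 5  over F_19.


Delta = -16(4 a^3 + 27 b^2) mod 19 = 18
-1728 * (4 a)^3 = -1728 * (4*18)^3 mod 19 = 12
j = 12 * 18^(-1) mod 19 = 7

j = 7 (mod 19)


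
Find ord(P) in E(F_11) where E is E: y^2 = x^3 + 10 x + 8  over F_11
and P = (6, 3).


Compute successive multiples of P until we hit O:
  1P = (6, 3)
  2P = (2, 6)
  3P = (7, 6)
  4P = (7, 5)
  5P = (2, 5)
  6P = (6, 8)
  7P = O

ord(P) = 7


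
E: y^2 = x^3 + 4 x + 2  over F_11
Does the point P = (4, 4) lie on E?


Check whether y^2 = x^3 + 4 x + 2 (mod 11) for (x, y) = (4, 4).
LHS: y^2 = 4^2 mod 11 = 5
RHS: x^3 + 4 x + 2 = 4^3 + 4*4 + 2 mod 11 = 5
LHS = RHS

Yes, on the curve


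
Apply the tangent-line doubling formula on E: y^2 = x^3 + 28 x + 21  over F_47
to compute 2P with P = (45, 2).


Doubling: s = (3 x1^2 + a) / (2 y1)
s = (3*45^2 + 28) / (2*2) mod 47 = 10
x3 = s^2 - 2 x1 mod 47 = 10^2 - 2*45 = 10
y3 = s (x1 - x3) - y1 mod 47 = 10 * (45 - 10) - 2 = 19

2P = (10, 19)


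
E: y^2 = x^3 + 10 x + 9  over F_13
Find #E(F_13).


For each x in F_13, count y with y^2 = x^3 + 10 x + 9 mod 13:
  x = 0: RHS = 9, y in [3, 10]  -> 2 point(s)
  x = 3: RHS = 1, y in [1, 12]  -> 2 point(s)
  x = 4: RHS = 9, y in [3, 10]  -> 2 point(s)
  x = 6: RHS = 12, y in [5, 8]  -> 2 point(s)
  x = 8: RHS = 3, y in [4, 9]  -> 2 point(s)
  x = 9: RHS = 9, y in [3, 10]  -> 2 point(s)
  x = 10: RHS = 4, y in [2, 11]  -> 2 point(s)
Affine points: 14. Add the point at infinity: total = 15.

#E(F_13) = 15


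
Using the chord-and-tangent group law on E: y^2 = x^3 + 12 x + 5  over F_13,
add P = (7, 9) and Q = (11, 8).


P != Q, so use the chord formula.
s = (y2 - y1) / (x2 - x1) = (12) / (4) mod 13 = 3
x3 = s^2 - x1 - x2 mod 13 = 3^2 - 7 - 11 = 4
y3 = s (x1 - x3) - y1 mod 13 = 3 * (7 - 4) - 9 = 0

P + Q = (4, 0)


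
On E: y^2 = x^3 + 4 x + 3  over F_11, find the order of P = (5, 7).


Compute successive multiples of P until we hit O:
  1P = (5, 7)
  2P = (10, 8)
  3P = (0, 5)
  4P = (0, 6)
  5P = (10, 3)
  6P = (5, 4)
  7P = O

ord(P) = 7


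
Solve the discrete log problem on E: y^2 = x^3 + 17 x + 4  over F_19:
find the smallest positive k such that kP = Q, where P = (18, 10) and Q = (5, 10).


Enumerate multiples of P until we hit Q = (5, 10):
  1P = (18, 10)
  2P = (3, 5)
  3P = (15, 10)
  4P = (5, 9)
  5P = (5, 10)
Match found at i = 5.

k = 5


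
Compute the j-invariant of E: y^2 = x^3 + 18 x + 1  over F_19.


Delta = -16(4 a^3 + 27 b^2) mod 19 = 12
-1728 * (4 a)^3 = -1728 * (4*18)^3 mod 19 = 12
j = 12 * 12^(-1) mod 19 = 1

j = 1 (mod 19)


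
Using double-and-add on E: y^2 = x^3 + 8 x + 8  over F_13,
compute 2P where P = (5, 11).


k = 2 = 10_2 (binary, LSB first: 01)
Double-and-add from P = (5, 11):
  bit 0 = 0: acc unchanged = O
  bit 1 = 1: acc = O + (7, 11) = (7, 11)

2P = (7, 11)


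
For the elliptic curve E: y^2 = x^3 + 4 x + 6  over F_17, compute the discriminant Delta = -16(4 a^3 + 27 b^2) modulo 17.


4 a^3 + 27 b^2 = 4*4^3 + 27*6^2 = 256 + 972 = 1228
Delta = -16 * (1228) = -19648
Delta mod 17 = 4

Delta = 4 (mod 17)


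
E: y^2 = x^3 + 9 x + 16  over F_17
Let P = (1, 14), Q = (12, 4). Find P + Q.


P != Q, so use the chord formula.
s = (y2 - y1) / (x2 - x1) = (7) / (11) mod 17 = 13
x3 = s^2 - x1 - x2 mod 17 = 13^2 - 1 - 12 = 3
y3 = s (x1 - x3) - y1 mod 17 = 13 * (1 - 3) - 14 = 11

P + Q = (3, 11)


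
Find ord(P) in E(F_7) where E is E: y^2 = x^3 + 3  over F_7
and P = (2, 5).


Compute successive multiples of P until we hit O:
  1P = (2, 5)
  2P = (5, 4)
  3P = (4, 5)
  4P = (1, 2)
  5P = (6, 4)
  6P = (3, 4)
  7P = (3, 3)
  8P = (6, 3)
  ... (continuing to 13P)
  13P = O

ord(P) = 13
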